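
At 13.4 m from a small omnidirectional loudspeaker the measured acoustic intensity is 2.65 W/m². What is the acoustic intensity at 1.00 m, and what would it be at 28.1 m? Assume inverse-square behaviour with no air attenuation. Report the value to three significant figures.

Since intensity falls as 1/r²,
At 1.00 m: (13.4/1.00)² = 179.6, so 2.65 × 179.6 = 475.9 W/m²
At 28.1 m: (1.00/28.1)² = 0.001266, so 475.9 × 0.001266 = 0.6025 W/m².

476 W/m²; 0.603 W/m²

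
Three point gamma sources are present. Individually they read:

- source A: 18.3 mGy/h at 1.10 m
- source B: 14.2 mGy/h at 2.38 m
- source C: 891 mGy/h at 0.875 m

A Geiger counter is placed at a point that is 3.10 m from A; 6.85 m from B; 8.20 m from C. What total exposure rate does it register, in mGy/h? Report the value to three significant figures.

14.2 mGy/h

By superposition, sum each source's inverse-square contribution:
A: 18.3 × (1.10/3.10)² = 2.304 mGy/h
B: 14.2 × (2.38/6.85)² = 1.714 mGy/h
C: 891 × (0.875/8.20)² = 10.15 mGy/h
Total = 2.304 + 1.714 + 10.15 = 14.17 mGy/h.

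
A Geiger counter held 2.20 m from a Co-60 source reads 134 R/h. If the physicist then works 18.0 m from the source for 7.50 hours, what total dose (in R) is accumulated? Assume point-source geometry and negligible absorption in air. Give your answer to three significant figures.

15.0 R

Since intensity falls as 1/r², rate at 18.0 m:
(2.20/18.0)² = 0.01494, so 134 × 0.01494 = 2.002 R/h.
Dose = rate × time = 2.002 R/h × 7.500 h = 15.01 R.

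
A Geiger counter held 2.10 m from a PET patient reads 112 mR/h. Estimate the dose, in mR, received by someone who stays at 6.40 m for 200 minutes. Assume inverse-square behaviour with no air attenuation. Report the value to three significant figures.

40.2 mR

Intensity scales as (d₁/d₂)², so rate at 6.40 m:
(2.10/6.40)² = 0.1077, so 112 × 0.1077 = 12.06 mR/h.
Dose = rate × time = 12.06 mR/h × 3.333 h = 40.20 mR.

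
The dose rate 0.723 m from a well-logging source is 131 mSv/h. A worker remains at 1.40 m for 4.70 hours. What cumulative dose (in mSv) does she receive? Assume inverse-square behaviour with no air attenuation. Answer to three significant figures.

Using I₁d₁² = I₂d₂², rate at 1.40 m:
(0.723/1.40)² = 0.2667, so 131 × 0.2667 = 34.94 mSv/h.
Dose = rate × time = 34.94 mSv/h × 4.700 h = 164.2 mSv.

164 mSv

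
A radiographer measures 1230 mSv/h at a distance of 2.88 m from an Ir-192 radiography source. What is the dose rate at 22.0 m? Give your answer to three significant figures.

Applying the 1/r² law, the rate at 22.0 m is
(2.88/22.0)² = 0.01714, so 1230 × 0.01714 = 21.08 mSv/h.

21.1 mSv/h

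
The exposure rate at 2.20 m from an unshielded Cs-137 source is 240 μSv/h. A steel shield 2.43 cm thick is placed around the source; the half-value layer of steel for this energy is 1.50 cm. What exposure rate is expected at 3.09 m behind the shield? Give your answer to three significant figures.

39.6 μSv/h

Distance alone: (2.20/3.09)² = 0.5069, so 240 × 0.5069 = 121.7 μSv/h.
Shield: 2.43/1.50 = 1.620 half-value layers → attenuation 2^(−1.620) = 0.3253.
Combined: 121.7 × 0.3253 = 39.59 μSv/h.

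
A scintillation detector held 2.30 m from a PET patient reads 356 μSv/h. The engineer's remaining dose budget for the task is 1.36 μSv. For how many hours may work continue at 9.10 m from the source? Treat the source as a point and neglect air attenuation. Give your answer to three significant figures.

Applying the 1/r² law, rate at 9.10 m:
356 × (2.30/9.10)² = 356 × 0.06388 = 22.74 μSv/h.
Stay time = 1.36 μSv ÷ 22.74 μSv/h = 0.05981 h.

0.0598 h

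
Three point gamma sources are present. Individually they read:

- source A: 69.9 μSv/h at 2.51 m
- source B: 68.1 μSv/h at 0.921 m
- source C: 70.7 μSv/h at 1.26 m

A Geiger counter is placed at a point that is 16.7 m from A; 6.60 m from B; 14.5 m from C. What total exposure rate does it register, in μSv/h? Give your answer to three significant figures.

By superposition, sum each source's inverse-square contribution:
A: 69.9 × (2.51/16.7)² = 1.579 μSv/h
B: 68.1 × (0.921/6.60)² = 1.326 μSv/h
C: 70.7 × (1.26/14.5)² = 0.5339 μSv/h
Total = 1.579 + 1.326 + 0.5339 = 3.439 μSv/h.

3.44 μSv/h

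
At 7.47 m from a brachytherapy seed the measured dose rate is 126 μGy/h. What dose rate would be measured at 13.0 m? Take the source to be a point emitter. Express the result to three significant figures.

41.6 μGy/h

Intensity scales as (d₁/d₂)², so scaling from 7.47 m to 13.0 m:
126 × (7.47/13.0)² = 126 × 0.3302 = 41.61 μGy/h.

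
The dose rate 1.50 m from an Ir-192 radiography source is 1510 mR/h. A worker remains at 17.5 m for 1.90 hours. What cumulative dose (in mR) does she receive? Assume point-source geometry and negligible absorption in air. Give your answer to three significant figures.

21.1 mR

Intensity scales as (d₁/d₂)², so rate at 17.5 m:
(1.50/17.5)² = 0.007347, so 1510 × 0.007347 = 11.09 mR/h.
Dose = rate × time = 11.09 mR/h × 1.900 h = 21.07 mR.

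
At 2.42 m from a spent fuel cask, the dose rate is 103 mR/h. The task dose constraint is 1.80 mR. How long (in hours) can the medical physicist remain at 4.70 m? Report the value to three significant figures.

0.0659 h

Using I₁d₁² = I₂d₂², rate at 4.70 m:
103 × (2.42/4.70)² = 103 × 0.2651 = 27.31 mR/h.
Stay time = 1.80 mR ÷ 27.31 mR/h = 0.06591 h.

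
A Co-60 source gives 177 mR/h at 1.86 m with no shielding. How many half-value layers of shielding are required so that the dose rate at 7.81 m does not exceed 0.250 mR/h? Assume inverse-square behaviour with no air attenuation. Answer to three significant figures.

At 7.81 m, distance alone gives (1.86/7.81)² = 0.05672, so 177 × 0.05672 = 10.04 mR/h.
Further attenuation needed: 10.04/0.250 = 40.16.
n = log₂(40.16) = 5.328 half-value layers.

5.33 half-value layers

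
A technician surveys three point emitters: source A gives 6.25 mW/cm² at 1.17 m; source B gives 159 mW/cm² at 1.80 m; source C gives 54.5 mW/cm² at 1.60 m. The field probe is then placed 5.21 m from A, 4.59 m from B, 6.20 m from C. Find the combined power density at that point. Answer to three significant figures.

28.4 mW/cm²

By superposition, sum each source's inverse-square contribution:
A: 6.25 × (1.17/5.21)² = 0.3152 mW/cm²
B: 159 × (1.80/4.59)² = 24.45 mW/cm²
C: 54.5 × (1.60/6.20)² = 3.630 mW/cm²
Total = 0.3152 + 24.45 + 3.630 = 28.40 mW/cm².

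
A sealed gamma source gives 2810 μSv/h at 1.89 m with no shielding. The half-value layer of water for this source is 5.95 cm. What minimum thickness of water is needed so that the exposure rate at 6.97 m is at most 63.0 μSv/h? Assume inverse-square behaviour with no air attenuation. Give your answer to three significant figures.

10.2 cm

At 6.97 m, distance alone gives (1.89/6.97)² = 0.07353, so 2810 × 0.07353 = 206.6 μSv/h.
Further attenuation needed: 206.6/63.0 = 3.279.
n = log₂(3.279) = 1.713 half-value layers.
Thickness = 1.713 × 5.95 cm = 10.19 cm.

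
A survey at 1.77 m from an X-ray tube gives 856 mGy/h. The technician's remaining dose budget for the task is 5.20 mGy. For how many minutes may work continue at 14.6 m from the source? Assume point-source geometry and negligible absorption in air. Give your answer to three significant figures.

Using I₁d₁² = I₂d₂², rate at 14.6 m:
856 × (1.77/14.6)² = 856 × 0.01470 = 12.58 mGy/h.
Stay time = 5.20 mGy ÷ 12.58 mGy/h = 0.4134 h = 24.80 min.

24.8 min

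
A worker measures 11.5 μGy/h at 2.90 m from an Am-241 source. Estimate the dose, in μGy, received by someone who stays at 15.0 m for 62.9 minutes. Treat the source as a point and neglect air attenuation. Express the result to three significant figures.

By the inverse-square law, rate at 15.0 m:
11.5 × (2.90/15.0)² = 11.5 × 0.03738 = 0.4299 μGy/h.
Dose = rate × time = 0.4299 μGy/h × 1.048 h = 0.4505 μGy.

0.451 μGy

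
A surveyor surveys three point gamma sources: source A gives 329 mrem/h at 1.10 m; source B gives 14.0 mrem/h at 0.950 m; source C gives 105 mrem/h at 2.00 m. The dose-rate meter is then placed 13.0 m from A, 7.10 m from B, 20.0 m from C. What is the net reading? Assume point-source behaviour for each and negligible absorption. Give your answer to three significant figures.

By superposition, sum each source's inverse-square contribution:
A: 329 × (1.10/13.0)² = 2.356 mrem/h
B: 14.0 × (0.950/7.10)² = 0.2506 mrem/h
C: 105 × (2.00/20.0)² = 1.050 mrem/h
Total = 2.356 + 0.2506 + 1.050 = 3.657 mrem/h.

3.66 mrem/h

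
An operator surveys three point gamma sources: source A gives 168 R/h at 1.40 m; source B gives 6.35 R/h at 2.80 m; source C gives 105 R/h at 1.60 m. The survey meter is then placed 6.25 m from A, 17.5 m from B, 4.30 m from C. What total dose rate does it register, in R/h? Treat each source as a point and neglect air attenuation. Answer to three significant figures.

23.1 R/h

By superposition, sum each source's inverse-square contribution:
A: 168 × (1.40/6.25)² = 8.430 R/h
B: 6.35 × (2.80/17.5)² = 0.1626 R/h
C: 105 × (1.60/4.30)² = 14.54 R/h
Total = 8.430 + 0.1626 + 14.54 = 23.13 R/h.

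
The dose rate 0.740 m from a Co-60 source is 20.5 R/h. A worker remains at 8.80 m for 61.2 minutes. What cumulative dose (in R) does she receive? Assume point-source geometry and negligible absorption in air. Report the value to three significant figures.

0.148 R

Since intensity falls as 1/r², rate at 8.80 m:
20.5 × (0.740/8.80)² = 20.5 × 0.007071 = 0.1450 R/h.
Dose = rate × time = 0.1450 R/h × 1.020 h = 0.1479 R.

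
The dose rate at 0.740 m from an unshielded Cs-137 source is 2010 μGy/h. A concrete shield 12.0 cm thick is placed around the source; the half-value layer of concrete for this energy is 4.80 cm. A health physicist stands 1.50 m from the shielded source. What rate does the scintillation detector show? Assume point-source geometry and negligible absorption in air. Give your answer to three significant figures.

86.5 μGy/h

Distance alone: (0.740/1.50)² = 0.2434, so 2010 × 0.2434 = 489.2 μGy/h.
Shield: 12.0/4.80 = 2.500 half-value layers → attenuation 2^(−2.500) = 0.1768.
Combined: 489.2 × 0.1768 = 86.49 μGy/h.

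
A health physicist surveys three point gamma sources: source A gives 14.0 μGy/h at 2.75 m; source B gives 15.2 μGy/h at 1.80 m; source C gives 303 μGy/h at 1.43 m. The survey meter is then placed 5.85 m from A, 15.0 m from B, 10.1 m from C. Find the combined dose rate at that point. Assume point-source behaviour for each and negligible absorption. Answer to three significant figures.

Each source contributes Iᵢ·(dᵢ/rᵢ)²; contributions add.
A: 14.0 × (2.75/5.85)² = 3.094 μGy/h
B: 15.2 × (1.80/15.0)² = 0.2189 μGy/h
C: 303 × (1.43/10.1)² = 6.074 μGy/h
Total = 3.094 + 0.2189 + 6.074 = 9.387 μGy/h.

9.39 μGy/h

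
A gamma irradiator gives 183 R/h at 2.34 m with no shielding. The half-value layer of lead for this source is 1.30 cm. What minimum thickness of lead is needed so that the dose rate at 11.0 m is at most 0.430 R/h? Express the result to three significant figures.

5.55 cm

At 11.0 m, distance alone gives 183 × (2.34/11.0)² = 183 × 0.04525 = 8.281 R/h.
Further attenuation needed: 8.281/0.430 = 19.26.
n = log₂(19.26) = 4.268 half-value layers.
Thickness = 4.268 × 1.30 cm = 5.548 cm.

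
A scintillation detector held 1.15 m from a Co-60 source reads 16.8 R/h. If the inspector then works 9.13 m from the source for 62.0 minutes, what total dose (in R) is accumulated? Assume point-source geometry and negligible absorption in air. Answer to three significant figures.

0.275 R

Applying the 1/r² law, rate at 9.13 m:
(1.15/9.13)² = 0.01587, so 16.8 × 0.01587 = 0.2666 R/h.
Dose = rate × time = 0.2666 R/h × 1.033 h = 0.2754 R.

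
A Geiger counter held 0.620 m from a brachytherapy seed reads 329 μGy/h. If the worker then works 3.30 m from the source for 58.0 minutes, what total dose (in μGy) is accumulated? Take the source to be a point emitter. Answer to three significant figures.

By the inverse-square law, rate at 3.30 m:
329 × (0.620/3.30)² = 329 × 0.03530 = 11.61 μGy/h.
Dose = rate × time = 11.61 μGy/h × 0.9667 h = 11.22 μGy.

11.2 μGy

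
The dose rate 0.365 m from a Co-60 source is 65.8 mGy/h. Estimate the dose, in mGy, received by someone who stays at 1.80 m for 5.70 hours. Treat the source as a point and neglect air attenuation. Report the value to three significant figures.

15.4 mGy

Using I₁d₁² = I₂d₂², rate at 1.80 m:
(0.365/1.80)² = 0.04112, so 65.8 × 0.04112 = 2.706 mGy/h.
Dose = rate × time = 2.706 mGy/h × 5.700 h = 15.42 mGy.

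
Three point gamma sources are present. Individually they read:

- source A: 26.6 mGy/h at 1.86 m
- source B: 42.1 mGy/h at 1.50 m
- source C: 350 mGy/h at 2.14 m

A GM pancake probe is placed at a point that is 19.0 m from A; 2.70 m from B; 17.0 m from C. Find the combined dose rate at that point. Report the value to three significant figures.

18.8 mGy/h

Each source contributes Iᵢ·(dᵢ/rᵢ)²; contributions add.
A: 26.6 × (1.86/19.0)² = 0.2549 mGy/h
B: 42.1 × (1.50/2.70)² = 12.99 mGy/h
C: 350 × (2.14/17.0)² = 5.546 mGy/h
Total = 0.2549 + 12.99 + 5.546 = 18.79 mGy/h.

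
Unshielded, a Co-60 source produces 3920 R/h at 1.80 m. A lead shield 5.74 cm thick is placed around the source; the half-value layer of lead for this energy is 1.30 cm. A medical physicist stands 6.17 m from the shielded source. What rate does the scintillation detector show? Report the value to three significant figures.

15.6 R/h

Distance alone: 3920 × (1.80/6.17)² = 3920 × 0.08511 = 333.6 R/h.
Shield: 5.74/1.30 = 4.415 half-value layers → attenuation 2^(−4.415) = 0.04688.
Combined: 333.6 × 0.04688 = 15.64 R/h.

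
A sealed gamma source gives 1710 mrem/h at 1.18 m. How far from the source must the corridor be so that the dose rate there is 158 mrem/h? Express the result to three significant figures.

Using I₁d₁² = I₂d₂², d₂ = d₁·√(I₁/I₂).
I₁/I₂ = 1710/158 = 10.82, so d₂ = 1.18 × √10.82 = 3.881 m.

3.88 m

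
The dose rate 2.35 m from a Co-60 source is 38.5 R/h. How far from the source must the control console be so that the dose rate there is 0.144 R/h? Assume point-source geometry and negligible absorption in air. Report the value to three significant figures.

38.4 m

Applying the 1/r² law, d₂ = d₁·√(I₁/I₂).
I₁/I₂ = 38.5/0.144 = 267.4, so d₂ = 2.35 × √267.4 = 38.43 m.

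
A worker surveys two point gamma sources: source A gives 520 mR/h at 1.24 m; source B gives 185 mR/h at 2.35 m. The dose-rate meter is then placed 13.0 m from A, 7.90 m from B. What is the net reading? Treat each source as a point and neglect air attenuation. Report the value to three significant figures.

21.1 mR/h

By superposition, sum each source's inverse-square contribution:
A: 520 × (1.24/13.0)² = 4.731 mR/h
B: 185 × (2.35/7.90)² = 16.37 mR/h
Total = 4.731 + 16.37 = 21.10 mR/h.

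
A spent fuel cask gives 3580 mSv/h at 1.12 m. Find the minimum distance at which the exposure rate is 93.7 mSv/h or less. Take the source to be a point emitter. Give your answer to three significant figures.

Applying the 1/r² law, d₂ = d₁·√(I₁/I₂).
I₁/I₂ = 3580/93.7 = 38.21, so d₂ = 1.12 × √38.21 = 6.923 m.

6.92 m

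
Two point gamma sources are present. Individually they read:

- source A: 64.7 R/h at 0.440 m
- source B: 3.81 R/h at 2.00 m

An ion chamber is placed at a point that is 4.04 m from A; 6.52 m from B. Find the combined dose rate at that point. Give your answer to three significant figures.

Each source contributes Iᵢ·(dᵢ/rᵢ)²; contributions add.
A: 64.7 × (0.440/4.04)² = 0.7674 R/h
B: 3.81 × (2.00/6.52)² = 0.3585 R/h
Total = 0.7674 + 0.3585 = 1.126 R/h.

1.13 R/h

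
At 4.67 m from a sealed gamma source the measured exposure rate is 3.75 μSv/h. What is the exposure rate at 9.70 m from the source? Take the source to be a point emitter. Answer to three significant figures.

0.869 μSv/h

Intensity scales as (d₁/d₂)², so scaling from 4.67 m to 9.70 m:
3.75 × (4.67/9.70)² = 3.75 × 0.2318 = 0.8693 μSv/h.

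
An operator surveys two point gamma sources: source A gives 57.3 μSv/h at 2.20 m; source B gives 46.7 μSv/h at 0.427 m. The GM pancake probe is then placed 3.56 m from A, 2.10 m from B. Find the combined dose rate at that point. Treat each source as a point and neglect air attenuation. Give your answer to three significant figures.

23.8 μSv/h

By superposition, sum each source's inverse-square contribution:
A: 57.3 × (2.20/3.56)² = 21.88 μSv/h
B: 46.7 × (0.427/2.10)² = 1.931 μSv/h
Total = 21.88 + 1.931 = 23.81 μSv/h.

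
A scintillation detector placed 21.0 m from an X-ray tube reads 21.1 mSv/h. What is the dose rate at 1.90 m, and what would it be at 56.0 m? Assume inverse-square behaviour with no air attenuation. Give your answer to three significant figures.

2580 mSv/h; 2.97 mSv/h

Intensity scales as (d₁/d₂)², so
At 1.90 m: 21.1 × (21.0/1.90)² = 21.1 × 122.2 = 2578 mSv/h
At 56.0 m: (1.90/56.0)² = 0.001151, so 2578 × 0.001151 = 2.967 mSv/h.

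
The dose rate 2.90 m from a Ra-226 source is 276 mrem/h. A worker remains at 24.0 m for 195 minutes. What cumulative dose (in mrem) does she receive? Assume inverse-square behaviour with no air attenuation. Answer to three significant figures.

Intensity scales as (d₁/d₂)², so rate at 24.0 m:
276 × (2.90/24.0)² = 276 × 0.01460 = 4.030 mrem/h.
Dose = rate × time = 4.030 mrem/h × 3.250 h = 13.10 mrem.

13.1 mrem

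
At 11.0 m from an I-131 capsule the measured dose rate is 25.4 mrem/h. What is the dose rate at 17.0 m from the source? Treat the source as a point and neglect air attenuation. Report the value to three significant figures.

Using I₁d₁² = I₂d₂², scaling from 11.0 m to 17.0 m:
25.4 × (11.0/17.0)² = 25.4 × 0.4187 = 10.63 mrem/h.

10.6 mrem/h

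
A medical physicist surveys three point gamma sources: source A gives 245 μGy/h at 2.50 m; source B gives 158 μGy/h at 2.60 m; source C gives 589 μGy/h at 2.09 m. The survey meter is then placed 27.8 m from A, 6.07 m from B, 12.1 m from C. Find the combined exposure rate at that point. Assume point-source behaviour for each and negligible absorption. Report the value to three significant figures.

Each source contributes Iᵢ·(dᵢ/rᵢ)²; contributions add.
A: 245 × (2.50/27.8)² = 1.981 μGy/h
B: 158 × (2.60/6.07)² = 28.99 μGy/h
C: 589 × (2.09/12.1)² = 17.57 μGy/h
Total = 1.981 + 28.99 + 17.57 = 48.54 μGy/h.

48.5 μGy/h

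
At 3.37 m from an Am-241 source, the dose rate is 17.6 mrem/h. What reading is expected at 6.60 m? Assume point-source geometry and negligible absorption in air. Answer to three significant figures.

By the inverse-square law, the rate at 6.60 m is
(3.37/6.60)² = 0.2607, so 17.6 × 0.2607 = 4.588 mrem/h.

4.59 mrem/h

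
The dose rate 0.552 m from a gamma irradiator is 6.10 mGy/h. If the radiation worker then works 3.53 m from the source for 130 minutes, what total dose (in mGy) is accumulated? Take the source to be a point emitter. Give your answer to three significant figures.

Using I₁d₁² = I₂d₂², rate at 3.53 m:
6.10 × (0.552/3.53)² = 6.10 × 0.02445 = 0.1491 mGy/h.
Dose = rate × time = 0.1491 mGy/h × 2.167 h = 0.3231 mGy.

0.323 mGy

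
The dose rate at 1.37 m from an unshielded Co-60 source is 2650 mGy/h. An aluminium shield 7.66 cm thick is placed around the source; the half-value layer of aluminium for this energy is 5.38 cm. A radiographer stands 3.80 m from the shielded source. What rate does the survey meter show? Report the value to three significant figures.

128 mGy/h

Distance alone: (1.37/3.80)² = 0.1300, so 2650 × 0.1300 = 344.5 mGy/h.
Shield: 7.66/5.38 = 1.424 half-value layers → attenuation 2^(−1.424) = 0.3727.
Combined: 344.5 × 0.3727 = 128.4 mGy/h.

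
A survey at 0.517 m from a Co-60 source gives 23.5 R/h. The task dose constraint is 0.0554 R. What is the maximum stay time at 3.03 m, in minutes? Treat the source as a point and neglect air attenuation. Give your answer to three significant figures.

Applying the 1/r² law, rate at 3.03 m:
23.5 × (0.517/3.03)² = 23.5 × 0.02911 = 0.6841 R/h.
Stay time = 0.0554 R ÷ 0.6841 R/h = 0.08098 h = 4.859 min.

4.86 min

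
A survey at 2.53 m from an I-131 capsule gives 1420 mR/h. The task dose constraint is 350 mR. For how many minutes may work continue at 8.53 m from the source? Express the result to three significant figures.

Since intensity falls as 1/r², rate at 8.53 m:
1420 × (2.53/8.53)² = 1420 × 0.08797 = 124.9 mR/h.
Stay time = 350 mR ÷ 124.9 mR/h = 2.802 h = 168.1 min.

168 min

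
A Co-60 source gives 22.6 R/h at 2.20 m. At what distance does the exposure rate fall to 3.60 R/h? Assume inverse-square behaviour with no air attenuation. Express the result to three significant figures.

Using I₁d₁² = I₂d₂², d₂ = d₁·√(I₁/I₂).
I₁/I₂ = 22.6/3.60 = 6.278, so d₂ = 2.20 × √6.278 = 5.512 m.

5.51 m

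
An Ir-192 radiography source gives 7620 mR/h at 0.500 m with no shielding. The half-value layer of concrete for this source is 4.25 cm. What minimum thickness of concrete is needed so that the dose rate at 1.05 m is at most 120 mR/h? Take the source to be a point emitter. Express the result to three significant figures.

16.4 cm

At 1.05 m, distance alone gives 7620 × (0.500/1.05)² = 7620 × 0.2268 = 1728 mR/h.
Further attenuation needed: 1728/120 = 14.40.
n = log₂(14.40) = 3.848 half-value layers.
Thickness = 3.848 × 4.25 cm = 16.35 cm.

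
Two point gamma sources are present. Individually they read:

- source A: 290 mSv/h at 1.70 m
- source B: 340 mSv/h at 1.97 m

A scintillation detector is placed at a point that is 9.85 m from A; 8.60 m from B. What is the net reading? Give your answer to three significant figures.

26.5 mSv/h

By superposition, sum each source's inverse-square contribution:
A: 290 × (1.70/9.85)² = 8.638 mSv/h
B: 340 × (1.97/8.60)² = 17.84 mSv/h
Total = 8.638 + 17.84 = 26.48 mSv/h.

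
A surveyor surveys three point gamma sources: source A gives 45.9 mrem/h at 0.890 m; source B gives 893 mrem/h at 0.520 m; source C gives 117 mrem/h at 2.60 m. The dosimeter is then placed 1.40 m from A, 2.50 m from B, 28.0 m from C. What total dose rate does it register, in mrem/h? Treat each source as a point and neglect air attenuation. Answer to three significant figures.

58.2 mrem/h

By superposition, sum each source's inverse-square contribution:
A: 45.9 × (0.890/1.40)² = 18.55 mrem/h
B: 893 × (0.520/2.50)² = 38.63 mrem/h
C: 117 × (2.60/28.0)² = 1.009 mrem/h
Total = 18.55 + 38.63 + 1.009 = 58.19 mrem/h.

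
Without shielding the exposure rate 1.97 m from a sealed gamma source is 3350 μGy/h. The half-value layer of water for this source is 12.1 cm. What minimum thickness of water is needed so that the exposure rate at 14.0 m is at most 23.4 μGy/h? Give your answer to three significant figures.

18.2 cm

At 14.0 m, distance alone gives (1.97/14.0)² = 0.01980, so 3350 × 0.01980 = 66.33 μGy/h.
Further attenuation needed: 66.33/23.4 = 2.835.
n = log₂(2.835) = 1.503 half-value layers.
Thickness = 1.503 × 12.1 cm = 18.19 cm.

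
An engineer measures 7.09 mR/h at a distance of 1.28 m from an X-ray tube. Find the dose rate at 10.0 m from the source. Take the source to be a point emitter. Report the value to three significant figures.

Intensity scales as (d₁/d₂)², so the rate at 10.0 m is
7.09 × (1.28/10.0)² = 7.09 × 0.01638 = 0.1161 mR/h.

0.116 mR/h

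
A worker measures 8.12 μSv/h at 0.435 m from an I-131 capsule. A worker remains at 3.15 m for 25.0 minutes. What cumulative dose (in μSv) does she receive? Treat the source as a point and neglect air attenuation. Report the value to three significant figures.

0.0645 μSv

Intensity scales as (d₁/d₂)², so rate at 3.15 m:
8.12 × (0.435/3.15)² = 8.12 × 0.01907 = 0.1548 μSv/h.
Dose = rate × time = 0.1548 μSv/h × 0.4167 h = 0.06451 μSv.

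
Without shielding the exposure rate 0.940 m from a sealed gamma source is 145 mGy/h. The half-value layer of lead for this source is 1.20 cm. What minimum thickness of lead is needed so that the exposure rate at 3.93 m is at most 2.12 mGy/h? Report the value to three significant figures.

2.36 cm

At 3.93 m, distance alone gives 145 × (0.940/3.93)² = 145 × 0.05721 = 8.295 mGy/h.
Further attenuation needed: 8.295/2.12 = 3.913.
n = log₂(3.913) = 1.968 half-value layers.
Thickness = 1.968 × 1.20 cm = 2.362 cm.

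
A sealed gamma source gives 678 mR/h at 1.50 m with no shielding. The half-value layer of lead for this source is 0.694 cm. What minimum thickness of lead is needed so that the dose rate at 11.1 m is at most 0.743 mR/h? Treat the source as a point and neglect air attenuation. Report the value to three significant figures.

2.82 cm

At 11.1 m, distance alone gives (1.50/11.1)² = 0.01826, so 678 × 0.01826 = 12.38 mR/h.
Further attenuation needed: 12.38/0.743 = 16.66.
n = log₂(16.66) = 4.058 half-value layers.
Thickness = 4.058 × 0.694 cm = 2.816 cm.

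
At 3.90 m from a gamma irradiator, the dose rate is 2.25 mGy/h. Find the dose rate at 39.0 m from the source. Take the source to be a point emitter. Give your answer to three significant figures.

0.0225 mGy/h

Applying the 1/r² law, the rate at 39.0 m is
(3.90/39.0)² = 0.01000, so 2.25 × 0.01000 = 0.02250 mGy/h.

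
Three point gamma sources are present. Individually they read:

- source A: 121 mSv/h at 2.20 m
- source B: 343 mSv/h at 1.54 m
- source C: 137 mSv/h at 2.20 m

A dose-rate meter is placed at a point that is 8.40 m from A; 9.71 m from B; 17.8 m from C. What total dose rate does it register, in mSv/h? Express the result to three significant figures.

Each source contributes Iᵢ·(dᵢ/rᵢ)²; contributions add.
A: 121 × (2.20/8.40)² = 8.300 mSv/h
B: 343 × (1.54/9.71)² = 8.628 mSv/h
C: 137 × (2.20/17.8)² = 2.093 mSv/h
Total = 8.300 + 8.628 + 2.093 = 19.02 mSv/h.

19.0 mSv/h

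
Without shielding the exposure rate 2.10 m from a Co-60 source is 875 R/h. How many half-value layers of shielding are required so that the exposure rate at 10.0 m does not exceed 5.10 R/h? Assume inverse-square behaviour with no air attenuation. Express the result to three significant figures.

2.92 half-value layers

At 10.0 m, distance alone gives 875 × (2.10/10.0)² = 875 × 0.04410 = 38.59 R/h.
Further attenuation needed: 38.59/5.10 = 7.567.
n = log₂(7.567) = 2.920 half-value layers.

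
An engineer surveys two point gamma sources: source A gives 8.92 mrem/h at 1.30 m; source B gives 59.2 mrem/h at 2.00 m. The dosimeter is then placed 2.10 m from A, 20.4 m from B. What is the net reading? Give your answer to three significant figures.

3.99 mrem/h

By superposition, sum each source's inverse-square contribution:
A: 8.92 × (1.30/2.10)² = 3.418 mrem/h
B: 59.2 × (2.00/20.4)² = 0.5690 mrem/h
Total = 3.418 + 0.5690 = 3.987 mrem/h.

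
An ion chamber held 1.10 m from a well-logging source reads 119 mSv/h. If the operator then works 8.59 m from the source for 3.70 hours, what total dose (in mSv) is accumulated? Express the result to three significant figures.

Intensity scales as (d₁/d₂)², so rate at 8.59 m:
(1.10/8.59)² = 0.01640, so 119 × 0.01640 = 1.952 mSv/h.
Dose = rate × time = 1.952 mSv/h × 3.700 h = 7.222 mSv.

7.22 mSv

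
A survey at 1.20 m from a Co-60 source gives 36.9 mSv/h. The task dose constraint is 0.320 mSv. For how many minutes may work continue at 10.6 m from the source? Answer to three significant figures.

40.6 min

Since intensity falls as 1/r², rate at 10.6 m:
(1.20/10.6)² = 0.01282, so 36.9 × 0.01282 = 0.4731 mSv/h.
Stay time = 0.320 mSv ÷ 0.4731 mSv/h = 0.6764 h = 40.58 min.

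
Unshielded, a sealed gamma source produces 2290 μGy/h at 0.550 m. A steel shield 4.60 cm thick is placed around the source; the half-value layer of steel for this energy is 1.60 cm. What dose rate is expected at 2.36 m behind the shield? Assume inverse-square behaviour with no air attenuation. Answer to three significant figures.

17.0 μGy/h

Distance alone: 2290 × (0.550/2.36)² = 2290 × 0.05431 = 124.4 μGy/h.
Shield: 4.60/1.60 = 2.875 half-value layers → attenuation 2^(−2.875) = 0.1363.
Combined: 124.4 × 0.1363 = 16.96 μGy/h.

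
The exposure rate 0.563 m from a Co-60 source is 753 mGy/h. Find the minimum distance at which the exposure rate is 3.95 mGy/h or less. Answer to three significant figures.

7.77 m

By the inverse-square law, d₂ = d₁·√(I₁/I₂).
I₁/I₂ = 753/3.95 = 190.6, so d₂ = 0.563 × √190.6 = 7.773 m.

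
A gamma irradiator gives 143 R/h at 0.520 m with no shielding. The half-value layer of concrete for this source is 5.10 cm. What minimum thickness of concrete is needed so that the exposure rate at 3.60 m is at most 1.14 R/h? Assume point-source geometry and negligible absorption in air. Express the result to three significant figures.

7.08 cm

At 3.60 m, distance alone gives (0.520/3.60)² = 0.02086, so 143 × 0.02086 = 2.983 R/h.
Further attenuation needed: 2.983/1.14 = 2.617.
n = log₂(2.617) = 1.388 half-value layers.
Thickness = 1.388 × 5.10 cm = 7.079 cm.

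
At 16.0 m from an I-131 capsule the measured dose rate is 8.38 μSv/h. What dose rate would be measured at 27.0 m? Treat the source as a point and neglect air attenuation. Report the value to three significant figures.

By the inverse-square law, scaling from 16.0 m to 27.0 m:
(16.0/27.0)² = 0.3512, so 8.38 × 0.3512 = 2.943 μSv/h.

2.94 μSv/h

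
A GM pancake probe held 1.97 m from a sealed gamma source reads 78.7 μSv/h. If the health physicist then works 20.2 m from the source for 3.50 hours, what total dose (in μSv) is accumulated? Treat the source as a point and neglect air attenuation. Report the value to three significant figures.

2.62 μSv

Using I₁d₁² = I₂d₂², rate at 20.2 m:
78.7 × (1.97/20.2)² = 78.7 × 0.009511 = 0.7485 μSv/h.
Dose = rate × time = 0.7485 μSv/h × 3.500 h = 2.620 μSv.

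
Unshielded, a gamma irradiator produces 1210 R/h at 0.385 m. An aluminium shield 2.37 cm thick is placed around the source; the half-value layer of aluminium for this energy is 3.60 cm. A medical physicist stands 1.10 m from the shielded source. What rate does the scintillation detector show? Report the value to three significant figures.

Distance alone: 1210 × (0.385/1.10)² = 1210 × 0.1225 = 148.2 R/h.
Shield: 2.37/3.60 = 0.6583 half-value layers → attenuation 2^(−0.6583) = 0.6336.
Combined: 148.2 × 0.6336 = 93.90 R/h.

93.9 R/h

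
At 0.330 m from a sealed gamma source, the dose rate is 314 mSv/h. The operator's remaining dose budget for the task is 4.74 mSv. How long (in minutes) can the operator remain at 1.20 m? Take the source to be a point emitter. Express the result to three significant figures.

Intensity scales as (d₁/d₂)², so rate at 1.20 m:
314 × (0.330/1.20)² = 314 × 0.07563 = 23.75 mSv/h.
Stay time = 4.74 mSv ÷ 23.75 mSv/h = 0.1996 h = 11.98 min.

12.0 min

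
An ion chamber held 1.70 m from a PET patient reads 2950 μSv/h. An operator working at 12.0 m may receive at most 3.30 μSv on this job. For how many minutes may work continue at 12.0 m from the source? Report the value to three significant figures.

3.34 min

By the inverse-square law, rate at 12.0 m:
(1.70/12.0)² = 0.02007, so 2950 × 0.02007 = 59.21 μSv/h.
Stay time = 3.30 μSv ÷ 59.21 μSv/h = 0.05573 h = 3.344 min.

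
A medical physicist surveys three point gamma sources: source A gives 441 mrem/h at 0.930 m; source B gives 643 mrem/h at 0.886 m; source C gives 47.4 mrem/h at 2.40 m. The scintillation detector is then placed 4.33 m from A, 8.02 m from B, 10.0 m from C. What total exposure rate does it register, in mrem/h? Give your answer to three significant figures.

By superposition, sum each source's inverse-square contribution:
A: 441 × (0.930/4.33)² = 20.34 mrem/h
B: 643 × (0.886/8.02)² = 7.847 mrem/h
C: 47.4 × (2.40/10.0)² = 2.730 mrem/h
Total = 20.34 + 7.847 + 2.730 = 30.92 mrem/h.

30.9 mrem/h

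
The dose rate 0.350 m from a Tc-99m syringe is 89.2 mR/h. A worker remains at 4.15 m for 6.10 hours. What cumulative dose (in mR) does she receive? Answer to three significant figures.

3.87 mR

Intensity scales as (d₁/d₂)², so rate at 4.15 m:
(0.350/4.15)² = 0.007113, so 89.2 × 0.007113 = 0.6345 mR/h.
Dose = rate × time = 0.6345 mR/h × 6.100 h = 3.870 mR.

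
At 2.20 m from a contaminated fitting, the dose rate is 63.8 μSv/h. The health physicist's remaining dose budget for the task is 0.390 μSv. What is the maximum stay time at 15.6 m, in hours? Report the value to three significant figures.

0.307 h

Applying the 1/r² law, rate at 15.6 m:
63.8 × (2.20/15.6)² = 63.8 × 0.01989 = 1.269 μSv/h.
Stay time = 0.390 μSv ÷ 1.269 μSv/h = 0.3073 h.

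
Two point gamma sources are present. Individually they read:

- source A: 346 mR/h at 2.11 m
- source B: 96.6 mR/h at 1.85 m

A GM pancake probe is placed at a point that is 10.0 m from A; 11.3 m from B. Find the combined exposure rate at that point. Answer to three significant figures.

Each source contributes Iᵢ·(dᵢ/rᵢ)²; contributions add.
A: 346 × (2.11/10.0)² = 15.40 mR/h
B: 96.6 × (1.85/11.3)² = 2.589 mR/h
Total = 15.40 + 2.589 = 17.99 mR/h.

18.0 mR/h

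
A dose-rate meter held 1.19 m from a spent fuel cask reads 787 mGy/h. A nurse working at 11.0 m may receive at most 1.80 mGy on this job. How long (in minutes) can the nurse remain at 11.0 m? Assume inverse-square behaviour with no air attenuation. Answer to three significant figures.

11.7 min

Using I₁d₁² = I₂d₂², rate at 11.0 m:
(1.19/11.0)² = 0.01170, so 787 × 0.01170 = 9.208 mGy/h.
Stay time = 1.80 mGy ÷ 9.208 mGy/h = 0.1955 h = 11.73 min.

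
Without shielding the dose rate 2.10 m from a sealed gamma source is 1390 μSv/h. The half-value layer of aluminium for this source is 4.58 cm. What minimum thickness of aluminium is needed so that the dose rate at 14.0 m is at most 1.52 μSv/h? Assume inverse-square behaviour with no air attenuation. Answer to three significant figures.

At 14.0 m, distance alone gives 1390 × (2.10/14.0)² = 1390 × 0.02250 = 31.27 μSv/h.
Further attenuation needed: 31.27/1.52 = 20.57.
n = log₂(20.57) = 4.362 half-value layers.
Thickness = 4.362 × 4.58 cm = 19.98 cm.

20.0 cm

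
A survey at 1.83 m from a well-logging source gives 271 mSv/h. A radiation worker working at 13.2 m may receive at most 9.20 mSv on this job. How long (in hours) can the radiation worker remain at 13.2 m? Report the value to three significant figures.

1.77 h

By the inverse-square law, rate at 13.2 m:
(1.83/13.2)² = 0.01922, so 271 × 0.01922 = 5.209 mSv/h.
Stay time = 9.20 mSv ÷ 5.209 mSv/h = 1.766 h.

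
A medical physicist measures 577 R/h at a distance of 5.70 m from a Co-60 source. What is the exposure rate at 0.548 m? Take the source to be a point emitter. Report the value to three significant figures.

62400 R/h

Since intensity falls as 1/r², the rate at 0.548 m is
577 × (5.70/0.548)² = 577 × 108.2 = 62430 R/h.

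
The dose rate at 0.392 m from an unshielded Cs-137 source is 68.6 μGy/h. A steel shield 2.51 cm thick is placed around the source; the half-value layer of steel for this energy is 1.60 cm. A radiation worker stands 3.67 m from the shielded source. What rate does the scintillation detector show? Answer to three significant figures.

0.264 μGy/h

Distance alone: (0.392/3.67)² = 0.01141, so 68.6 × 0.01141 = 0.7827 μGy/h.
Shield: 2.51/1.60 = 1.569 half-value layers → attenuation 2^(−1.569) = 0.3370.
Combined: 0.7827 × 0.3370 = 0.2638 μGy/h.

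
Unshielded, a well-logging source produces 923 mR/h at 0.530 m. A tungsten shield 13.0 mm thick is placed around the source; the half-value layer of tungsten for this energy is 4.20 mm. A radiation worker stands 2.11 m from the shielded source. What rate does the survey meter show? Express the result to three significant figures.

6.81 mR/h

Distance alone: 923 × (0.530/2.11)² = 923 × 0.06309 = 58.23 mR/h.
Shield: 13.0/4.20 = 3.095 half-value layers → attenuation 2^(−3.095) = 0.1170.
Combined: 58.23 × 0.1170 = 6.813 mR/h.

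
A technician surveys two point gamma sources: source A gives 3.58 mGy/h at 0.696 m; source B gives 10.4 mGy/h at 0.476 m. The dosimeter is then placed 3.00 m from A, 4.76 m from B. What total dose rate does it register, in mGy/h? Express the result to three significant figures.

0.297 mGy/h

Each source contributes Iᵢ·(dᵢ/rᵢ)²; contributions add.
A: 3.58 × (0.696/3.00)² = 0.1927 mGy/h
B: 10.4 × (0.476/4.76)² = 0.1040 mGy/h
Total = 0.1927 + 0.1040 = 0.2967 mGy/h.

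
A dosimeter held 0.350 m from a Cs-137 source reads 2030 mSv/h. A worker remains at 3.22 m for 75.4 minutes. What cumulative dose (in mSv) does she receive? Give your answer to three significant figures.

Applying the 1/r² law, rate at 3.22 m:
2030 × (0.350/3.22)² = 2030 × 0.01181 = 23.97 mSv/h.
Dose = rate × time = 23.97 mSv/h × 1.257 h = 30.13 mSv.

30.1 mSv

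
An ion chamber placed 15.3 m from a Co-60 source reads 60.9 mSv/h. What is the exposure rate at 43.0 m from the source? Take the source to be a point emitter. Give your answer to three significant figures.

7.71 mSv/h

Since intensity falls as 1/r², scaling from 15.3 m to 43.0 m:
60.9 × (15.3/43.0)² = 60.9 × 0.1266 = 7.710 mSv/h.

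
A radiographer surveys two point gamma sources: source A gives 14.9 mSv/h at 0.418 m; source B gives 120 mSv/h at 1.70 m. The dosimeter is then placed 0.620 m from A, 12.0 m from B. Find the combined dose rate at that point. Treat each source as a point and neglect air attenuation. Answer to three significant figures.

Each source contributes Iᵢ·(dᵢ/rᵢ)²; contributions add.
A: 14.9 × (0.418/0.620)² = 6.773 mSv/h
B: 120 × (1.70/12.0)² = 2.408 mSv/h
Total = 6.773 + 2.408 = 9.181 mSv/h.

9.18 mSv/h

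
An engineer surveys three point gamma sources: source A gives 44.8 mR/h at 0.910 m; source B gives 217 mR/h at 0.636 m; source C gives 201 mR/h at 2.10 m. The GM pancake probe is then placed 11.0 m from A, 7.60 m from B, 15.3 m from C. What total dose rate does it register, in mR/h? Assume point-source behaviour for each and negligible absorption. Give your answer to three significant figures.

By superposition, sum each source's inverse-square contribution:
A: 44.8 × (0.910/11.0)² = 0.3066 mR/h
B: 217 × (0.636/7.60)² = 1.520 mR/h
C: 201 × (2.10/15.3)² = 3.787 mR/h
Total = 0.3066 + 1.520 + 3.787 = 5.614 mR/h.

5.61 mR/h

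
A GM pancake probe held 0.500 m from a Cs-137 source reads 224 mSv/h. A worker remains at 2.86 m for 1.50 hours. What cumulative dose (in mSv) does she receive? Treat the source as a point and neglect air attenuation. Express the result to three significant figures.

By the inverse-square law, rate at 2.86 m:
224 × (0.500/2.86)² = 224 × 0.03056 = 6.845 mSv/h.
Dose = rate × time = 6.845 mSv/h × 1.500 h = 10.27 mSv.

10.3 mSv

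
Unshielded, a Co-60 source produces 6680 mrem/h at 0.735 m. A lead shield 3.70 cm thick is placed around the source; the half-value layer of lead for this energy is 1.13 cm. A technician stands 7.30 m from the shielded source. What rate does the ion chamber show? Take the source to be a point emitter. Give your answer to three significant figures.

7.00 mrem/h

Distance alone: 6680 × (0.735/7.30)² = 6680 × 0.01014 = 67.74 mrem/h.
Shield: 3.70/1.13 = 3.274 half-value layers → attenuation 2^(−3.274) = 0.1034.
Combined: 67.74 × 0.1034 = 7.004 mrem/h.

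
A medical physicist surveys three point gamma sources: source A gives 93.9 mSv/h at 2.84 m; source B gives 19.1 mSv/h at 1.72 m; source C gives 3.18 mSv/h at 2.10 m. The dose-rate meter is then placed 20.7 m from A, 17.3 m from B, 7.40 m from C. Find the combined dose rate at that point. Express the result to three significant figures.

2.21 mSv/h

Each source contributes Iᵢ·(dᵢ/rᵢ)²; contributions add.
A: 93.9 × (2.84/20.7)² = 1.768 mSv/h
B: 19.1 × (1.72/17.3)² = 0.1888 mSv/h
C: 3.18 × (2.10/7.40)² = 0.2561 mSv/h
Total = 1.768 + 0.1888 + 0.2561 = 2.213 mSv/h.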